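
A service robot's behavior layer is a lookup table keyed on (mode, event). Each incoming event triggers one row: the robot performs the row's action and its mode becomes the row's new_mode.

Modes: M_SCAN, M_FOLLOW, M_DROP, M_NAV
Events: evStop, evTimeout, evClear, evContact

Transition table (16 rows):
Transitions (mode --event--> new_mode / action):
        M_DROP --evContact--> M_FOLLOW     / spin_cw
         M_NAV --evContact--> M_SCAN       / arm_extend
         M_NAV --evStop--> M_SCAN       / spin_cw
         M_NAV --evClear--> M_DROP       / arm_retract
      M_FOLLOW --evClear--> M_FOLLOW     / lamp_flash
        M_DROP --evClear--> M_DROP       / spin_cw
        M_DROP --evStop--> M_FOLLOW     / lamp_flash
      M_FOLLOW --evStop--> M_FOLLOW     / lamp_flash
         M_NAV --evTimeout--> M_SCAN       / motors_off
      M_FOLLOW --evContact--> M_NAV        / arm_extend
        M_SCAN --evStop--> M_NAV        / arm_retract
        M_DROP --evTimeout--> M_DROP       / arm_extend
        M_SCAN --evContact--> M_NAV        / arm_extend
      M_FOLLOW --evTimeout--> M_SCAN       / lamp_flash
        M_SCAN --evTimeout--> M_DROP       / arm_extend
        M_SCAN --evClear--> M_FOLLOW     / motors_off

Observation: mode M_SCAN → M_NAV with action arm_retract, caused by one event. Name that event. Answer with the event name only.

evStop

try evStop: (M_SCAN, evStop) → (M_NAV, arm_retract)  ← matches
try evTimeout: (M_SCAN, evTimeout) → (M_DROP, arm_extend)
try evClear: (M_SCAN, evClear) → (M_FOLLOW, motors_off)
try evContact: (M_SCAN, evContact) → (M_NAV, arm_extend)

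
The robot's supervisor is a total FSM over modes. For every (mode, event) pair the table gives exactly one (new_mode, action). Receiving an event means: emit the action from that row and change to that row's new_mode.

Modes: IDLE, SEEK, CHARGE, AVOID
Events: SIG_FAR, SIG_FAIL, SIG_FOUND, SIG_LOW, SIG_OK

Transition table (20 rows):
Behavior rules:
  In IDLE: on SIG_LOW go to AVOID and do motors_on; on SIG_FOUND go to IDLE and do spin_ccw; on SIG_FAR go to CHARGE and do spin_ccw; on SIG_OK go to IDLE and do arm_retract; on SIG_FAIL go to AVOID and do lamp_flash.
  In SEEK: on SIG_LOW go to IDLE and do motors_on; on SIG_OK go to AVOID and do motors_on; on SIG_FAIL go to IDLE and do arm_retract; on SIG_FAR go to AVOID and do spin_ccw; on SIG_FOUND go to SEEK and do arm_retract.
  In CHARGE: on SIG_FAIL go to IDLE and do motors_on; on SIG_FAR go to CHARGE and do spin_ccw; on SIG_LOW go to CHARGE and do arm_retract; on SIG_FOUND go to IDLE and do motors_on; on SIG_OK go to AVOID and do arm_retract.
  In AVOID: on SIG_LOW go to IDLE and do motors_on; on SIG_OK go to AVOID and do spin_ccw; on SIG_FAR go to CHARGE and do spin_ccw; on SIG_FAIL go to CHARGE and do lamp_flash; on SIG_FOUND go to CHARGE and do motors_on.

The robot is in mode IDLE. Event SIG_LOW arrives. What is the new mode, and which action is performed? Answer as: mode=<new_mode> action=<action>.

current mode = IDLE; filter table to that mode:
  (IDLE, SIG_LOW) → (AVOID, motors_on)  ← event matches
  (IDLE, SIG_FOUND) → (IDLE, spin_ccw)
  (IDLE, SIG_FAR) → (CHARGE, spin_ccw)
  (IDLE, SIG_OK) → (IDLE, arm_retract)
  (IDLE, SIG_FAIL) → (AVOID, lamp_flash)
event = SIG_LOW selects (AVOID, motors_on)

mode=AVOID action=motors_on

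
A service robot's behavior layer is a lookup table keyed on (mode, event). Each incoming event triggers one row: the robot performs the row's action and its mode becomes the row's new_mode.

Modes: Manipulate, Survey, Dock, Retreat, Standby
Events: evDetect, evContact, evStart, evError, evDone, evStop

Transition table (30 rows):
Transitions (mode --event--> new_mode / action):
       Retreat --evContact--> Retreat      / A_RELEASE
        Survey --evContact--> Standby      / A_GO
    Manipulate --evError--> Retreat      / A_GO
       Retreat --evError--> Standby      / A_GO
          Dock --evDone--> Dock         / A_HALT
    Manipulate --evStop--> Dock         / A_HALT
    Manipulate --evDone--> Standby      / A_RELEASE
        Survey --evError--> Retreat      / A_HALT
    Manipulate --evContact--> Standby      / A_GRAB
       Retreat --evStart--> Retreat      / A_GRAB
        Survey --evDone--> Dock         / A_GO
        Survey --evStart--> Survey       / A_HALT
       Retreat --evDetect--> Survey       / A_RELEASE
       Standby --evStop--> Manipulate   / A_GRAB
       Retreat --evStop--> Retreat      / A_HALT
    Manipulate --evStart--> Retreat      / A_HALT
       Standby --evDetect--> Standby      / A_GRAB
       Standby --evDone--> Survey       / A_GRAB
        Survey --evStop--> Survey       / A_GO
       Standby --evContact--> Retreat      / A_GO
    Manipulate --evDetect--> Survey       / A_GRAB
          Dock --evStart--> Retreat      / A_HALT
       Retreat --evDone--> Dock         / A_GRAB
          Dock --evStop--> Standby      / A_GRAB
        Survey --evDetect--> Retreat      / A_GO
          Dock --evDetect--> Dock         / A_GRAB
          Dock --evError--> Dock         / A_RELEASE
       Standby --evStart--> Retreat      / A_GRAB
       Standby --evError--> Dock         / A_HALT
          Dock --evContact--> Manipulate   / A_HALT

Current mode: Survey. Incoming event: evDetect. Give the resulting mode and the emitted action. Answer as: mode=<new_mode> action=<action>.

mode=Retreat action=A_GO

current mode = Survey; filter table to that mode:
  (Survey, evContact) → (Standby, A_GO)
  (Survey, evError) → (Retreat, A_HALT)
  (Survey, evDone) → (Dock, A_GO)
  (Survey, evStart) → (Survey, A_HALT)
  (Survey, evStop) → (Survey, A_GO)
  (Survey, evDetect) → (Retreat, A_GO)  ← event matches
event = evDetect selects (Retreat, A_GO)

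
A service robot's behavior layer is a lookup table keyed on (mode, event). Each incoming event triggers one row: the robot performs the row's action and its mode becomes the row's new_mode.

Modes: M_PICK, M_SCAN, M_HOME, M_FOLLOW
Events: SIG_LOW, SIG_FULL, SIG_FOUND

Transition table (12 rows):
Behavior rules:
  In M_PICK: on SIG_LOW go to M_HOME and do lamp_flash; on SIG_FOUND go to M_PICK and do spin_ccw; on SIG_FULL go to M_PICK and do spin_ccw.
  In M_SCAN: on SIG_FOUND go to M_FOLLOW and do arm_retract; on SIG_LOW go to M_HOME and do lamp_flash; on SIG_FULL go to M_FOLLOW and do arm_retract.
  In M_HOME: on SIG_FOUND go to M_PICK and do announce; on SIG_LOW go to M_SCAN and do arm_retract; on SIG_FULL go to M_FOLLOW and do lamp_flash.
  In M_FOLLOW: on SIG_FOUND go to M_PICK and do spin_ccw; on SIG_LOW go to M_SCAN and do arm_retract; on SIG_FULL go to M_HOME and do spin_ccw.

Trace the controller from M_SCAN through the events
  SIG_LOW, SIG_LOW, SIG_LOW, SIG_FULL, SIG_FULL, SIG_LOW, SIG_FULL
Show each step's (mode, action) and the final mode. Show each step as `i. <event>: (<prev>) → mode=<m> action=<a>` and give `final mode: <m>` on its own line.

1. SIG_LOW: (M_SCAN) → mode=M_HOME action=lamp_flash
2. SIG_LOW: (M_HOME) → mode=M_SCAN action=arm_retract
3. SIG_LOW: (M_SCAN) → mode=M_HOME action=lamp_flash
4. SIG_FULL: (M_HOME) → mode=M_FOLLOW action=lamp_flash
5. SIG_FULL: (M_FOLLOW) → mode=M_HOME action=spin_ccw
6. SIG_LOW: (M_HOME) → mode=M_SCAN action=arm_retract
7. SIG_FULL: (M_SCAN) → mode=M_FOLLOW action=arm_retract

final mode: M_FOLLOW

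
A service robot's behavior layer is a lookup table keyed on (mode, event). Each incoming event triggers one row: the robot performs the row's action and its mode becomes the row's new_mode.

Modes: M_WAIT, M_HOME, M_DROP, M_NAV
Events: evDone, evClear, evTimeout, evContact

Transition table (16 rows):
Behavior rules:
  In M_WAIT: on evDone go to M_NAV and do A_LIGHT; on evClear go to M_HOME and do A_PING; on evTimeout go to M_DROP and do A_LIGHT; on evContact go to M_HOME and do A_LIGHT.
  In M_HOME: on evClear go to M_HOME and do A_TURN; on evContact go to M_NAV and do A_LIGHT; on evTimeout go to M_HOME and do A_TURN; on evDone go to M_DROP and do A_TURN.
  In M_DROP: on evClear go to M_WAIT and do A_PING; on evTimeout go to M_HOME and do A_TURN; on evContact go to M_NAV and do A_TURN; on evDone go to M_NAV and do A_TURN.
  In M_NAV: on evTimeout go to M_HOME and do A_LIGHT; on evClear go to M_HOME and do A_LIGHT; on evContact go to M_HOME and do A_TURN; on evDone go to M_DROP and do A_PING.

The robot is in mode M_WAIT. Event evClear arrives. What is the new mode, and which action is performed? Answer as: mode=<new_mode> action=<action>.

current mode = M_WAIT; filter table to that mode:
  (M_WAIT, evDone) → (M_NAV, A_LIGHT)
  (M_WAIT, evClear) → (M_HOME, A_PING)  ← event matches
  (M_WAIT, evTimeout) → (M_DROP, A_LIGHT)
  (M_WAIT, evContact) → (M_HOME, A_LIGHT)
event = evClear selects (M_HOME, A_PING)

mode=M_HOME action=A_PING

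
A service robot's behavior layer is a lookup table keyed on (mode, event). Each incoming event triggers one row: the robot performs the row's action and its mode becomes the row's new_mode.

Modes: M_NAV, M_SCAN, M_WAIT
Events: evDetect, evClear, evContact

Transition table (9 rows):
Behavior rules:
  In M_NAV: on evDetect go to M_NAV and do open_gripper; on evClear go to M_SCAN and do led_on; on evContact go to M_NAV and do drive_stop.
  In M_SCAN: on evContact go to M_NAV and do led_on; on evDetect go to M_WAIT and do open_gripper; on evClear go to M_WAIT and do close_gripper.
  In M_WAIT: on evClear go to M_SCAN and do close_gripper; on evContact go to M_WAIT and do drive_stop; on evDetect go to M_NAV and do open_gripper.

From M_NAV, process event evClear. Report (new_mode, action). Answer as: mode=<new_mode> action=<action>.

mode=M_SCAN action=led_on

current mode = M_NAV; filter table to that mode:
  (M_NAV, evDetect) → (M_NAV, open_gripper)
  (M_NAV, evClear) → (M_SCAN, led_on)  ← event matches
  (M_NAV, evContact) → (M_NAV, drive_stop)
event = evClear selects (M_SCAN, led_on)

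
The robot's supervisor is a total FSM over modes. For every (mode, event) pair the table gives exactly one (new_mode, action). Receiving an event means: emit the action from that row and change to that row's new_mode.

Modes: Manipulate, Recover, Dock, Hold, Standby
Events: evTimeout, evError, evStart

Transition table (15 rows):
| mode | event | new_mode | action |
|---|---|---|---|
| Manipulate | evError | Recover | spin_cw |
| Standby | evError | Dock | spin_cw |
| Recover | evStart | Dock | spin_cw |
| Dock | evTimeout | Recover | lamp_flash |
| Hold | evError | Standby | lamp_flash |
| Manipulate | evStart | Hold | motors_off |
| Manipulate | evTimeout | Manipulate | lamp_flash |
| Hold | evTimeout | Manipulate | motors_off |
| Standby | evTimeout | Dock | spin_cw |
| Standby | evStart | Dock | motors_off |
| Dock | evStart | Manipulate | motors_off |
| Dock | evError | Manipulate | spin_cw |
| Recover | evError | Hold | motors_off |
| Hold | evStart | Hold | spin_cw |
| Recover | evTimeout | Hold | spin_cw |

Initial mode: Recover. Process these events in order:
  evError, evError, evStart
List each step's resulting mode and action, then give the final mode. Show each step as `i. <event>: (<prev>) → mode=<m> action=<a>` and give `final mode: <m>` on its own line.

final mode: Dock

1. evError: (Recover) → mode=Hold action=motors_off
2. evError: (Hold) → mode=Standby action=lamp_flash
3. evStart: (Standby) → mode=Dock action=motors_off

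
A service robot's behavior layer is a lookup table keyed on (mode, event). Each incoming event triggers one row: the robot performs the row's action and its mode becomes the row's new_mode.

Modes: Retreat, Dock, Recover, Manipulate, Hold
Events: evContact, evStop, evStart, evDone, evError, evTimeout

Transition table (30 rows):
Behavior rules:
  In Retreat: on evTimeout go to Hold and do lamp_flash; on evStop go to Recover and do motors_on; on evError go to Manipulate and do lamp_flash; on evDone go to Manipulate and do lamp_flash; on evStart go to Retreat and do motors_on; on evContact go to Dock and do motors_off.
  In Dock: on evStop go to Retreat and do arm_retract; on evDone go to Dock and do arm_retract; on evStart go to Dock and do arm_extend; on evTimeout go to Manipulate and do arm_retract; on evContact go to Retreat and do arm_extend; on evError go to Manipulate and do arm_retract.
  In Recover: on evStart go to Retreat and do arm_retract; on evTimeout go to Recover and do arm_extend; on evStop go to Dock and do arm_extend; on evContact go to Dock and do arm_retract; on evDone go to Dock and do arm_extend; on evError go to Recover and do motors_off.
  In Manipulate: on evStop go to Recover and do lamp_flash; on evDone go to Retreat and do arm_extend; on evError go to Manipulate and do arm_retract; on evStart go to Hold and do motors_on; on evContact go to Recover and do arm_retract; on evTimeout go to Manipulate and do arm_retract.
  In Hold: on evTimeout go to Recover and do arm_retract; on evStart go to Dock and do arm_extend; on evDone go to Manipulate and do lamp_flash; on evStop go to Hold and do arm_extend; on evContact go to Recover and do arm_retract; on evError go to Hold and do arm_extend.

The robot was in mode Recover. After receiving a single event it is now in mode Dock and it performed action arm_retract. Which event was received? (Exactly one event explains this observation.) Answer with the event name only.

try evContact: (Recover, evContact) → (Dock, arm_retract)  ← matches
try evStop: (Recover, evStop) → (Dock, arm_extend)
try evStart: (Recover, evStart) → (Retreat, arm_retract)
try evDone: (Recover, evDone) → (Dock, arm_extend)
try evError: (Recover, evError) → (Recover, motors_off)
try evTimeout: (Recover, evTimeout) → (Recover, arm_extend)

evContact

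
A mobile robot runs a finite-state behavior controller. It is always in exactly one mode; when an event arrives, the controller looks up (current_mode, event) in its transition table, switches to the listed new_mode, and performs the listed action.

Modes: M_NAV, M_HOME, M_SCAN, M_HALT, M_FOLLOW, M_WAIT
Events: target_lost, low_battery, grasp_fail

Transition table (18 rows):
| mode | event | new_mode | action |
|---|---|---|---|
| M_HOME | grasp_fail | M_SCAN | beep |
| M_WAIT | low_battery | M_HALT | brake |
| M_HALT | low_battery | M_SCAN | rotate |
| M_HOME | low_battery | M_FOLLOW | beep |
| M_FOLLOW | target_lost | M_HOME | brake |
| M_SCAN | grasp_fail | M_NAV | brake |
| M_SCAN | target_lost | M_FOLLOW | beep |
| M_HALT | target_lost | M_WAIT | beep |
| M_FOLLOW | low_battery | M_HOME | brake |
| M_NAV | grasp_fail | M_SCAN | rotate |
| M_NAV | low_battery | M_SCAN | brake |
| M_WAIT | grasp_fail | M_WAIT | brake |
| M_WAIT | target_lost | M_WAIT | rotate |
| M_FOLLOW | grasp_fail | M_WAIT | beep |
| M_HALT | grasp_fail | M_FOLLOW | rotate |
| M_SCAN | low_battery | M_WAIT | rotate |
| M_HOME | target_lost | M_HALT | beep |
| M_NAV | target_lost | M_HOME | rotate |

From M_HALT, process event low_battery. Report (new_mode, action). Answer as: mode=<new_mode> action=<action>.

current mode = M_HALT; filter table to that mode:
  (M_HALT, low_battery) → (M_SCAN, rotate)  ← event matches
  (M_HALT, target_lost) → (M_WAIT, beep)
  (M_HALT, grasp_fail) → (M_FOLLOW, rotate)
event = low_battery selects (M_SCAN, rotate)

mode=M_SCAN action=rotate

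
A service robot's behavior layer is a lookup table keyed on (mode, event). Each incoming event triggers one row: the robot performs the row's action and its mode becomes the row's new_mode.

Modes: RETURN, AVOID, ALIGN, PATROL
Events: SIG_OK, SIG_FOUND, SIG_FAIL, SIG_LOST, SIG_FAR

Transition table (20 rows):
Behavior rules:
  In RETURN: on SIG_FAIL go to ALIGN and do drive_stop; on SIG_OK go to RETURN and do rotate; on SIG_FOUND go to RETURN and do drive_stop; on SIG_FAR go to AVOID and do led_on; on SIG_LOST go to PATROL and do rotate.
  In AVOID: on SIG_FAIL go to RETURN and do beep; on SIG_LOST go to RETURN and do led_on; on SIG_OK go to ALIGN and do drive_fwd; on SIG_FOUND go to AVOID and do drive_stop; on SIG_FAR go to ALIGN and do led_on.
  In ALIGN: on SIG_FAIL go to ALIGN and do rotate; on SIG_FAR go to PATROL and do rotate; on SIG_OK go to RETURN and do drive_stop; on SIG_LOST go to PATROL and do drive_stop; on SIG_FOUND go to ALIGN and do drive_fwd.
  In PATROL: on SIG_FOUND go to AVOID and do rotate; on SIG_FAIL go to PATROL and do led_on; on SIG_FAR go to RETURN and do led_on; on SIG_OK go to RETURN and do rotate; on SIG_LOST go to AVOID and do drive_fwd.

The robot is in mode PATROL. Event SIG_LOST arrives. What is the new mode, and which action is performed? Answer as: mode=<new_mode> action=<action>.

current mode = PATROL; filter table to that mode:
  (PATROL, SIG_FOUND) → (AVOID, rotate)
  (PATROL, SIG_FAIL) → (PATROL, led_on)
  (PATROL, SIG_FAR) → (RETURN, led_on)
  (PATROL, SIG_OK) → (RETURN, rotate)
  (PATROL, SIG_LOST) → (AVOID, drive_fwd)  ← event matches
event = SIG_LOST selects (AVOID, drive_fwd)

mode=AVOID action=drive_fwd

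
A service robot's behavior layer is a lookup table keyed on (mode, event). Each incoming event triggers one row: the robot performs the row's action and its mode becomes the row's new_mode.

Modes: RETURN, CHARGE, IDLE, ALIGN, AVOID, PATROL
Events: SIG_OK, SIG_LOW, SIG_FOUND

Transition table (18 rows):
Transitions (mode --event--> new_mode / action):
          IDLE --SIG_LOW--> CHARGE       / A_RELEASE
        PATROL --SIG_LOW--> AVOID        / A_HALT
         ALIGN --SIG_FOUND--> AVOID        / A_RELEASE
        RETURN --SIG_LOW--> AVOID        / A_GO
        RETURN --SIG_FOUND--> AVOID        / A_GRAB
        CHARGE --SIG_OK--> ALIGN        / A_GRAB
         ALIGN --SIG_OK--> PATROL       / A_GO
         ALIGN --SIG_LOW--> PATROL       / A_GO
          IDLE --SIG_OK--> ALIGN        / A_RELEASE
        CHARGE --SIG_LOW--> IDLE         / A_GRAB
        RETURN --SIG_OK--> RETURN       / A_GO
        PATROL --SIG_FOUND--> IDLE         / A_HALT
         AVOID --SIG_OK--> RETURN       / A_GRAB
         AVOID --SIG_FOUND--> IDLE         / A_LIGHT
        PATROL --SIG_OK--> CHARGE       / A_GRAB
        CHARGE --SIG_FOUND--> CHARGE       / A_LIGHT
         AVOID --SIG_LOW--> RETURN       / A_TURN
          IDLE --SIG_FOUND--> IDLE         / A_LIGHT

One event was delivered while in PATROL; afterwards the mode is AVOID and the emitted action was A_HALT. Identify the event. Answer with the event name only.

try SIG_OK: (PATROL, SIG_OK) → (CHARGE, A_GRAB)
try SIG_LOW: (PATROL, SIG_LOW) → (AVOID, A_HALT)  ← matches
try SIG_FOUND: (PATROL, SIG_FOUND) → (IDLE, A_HALT)

SIG_LOW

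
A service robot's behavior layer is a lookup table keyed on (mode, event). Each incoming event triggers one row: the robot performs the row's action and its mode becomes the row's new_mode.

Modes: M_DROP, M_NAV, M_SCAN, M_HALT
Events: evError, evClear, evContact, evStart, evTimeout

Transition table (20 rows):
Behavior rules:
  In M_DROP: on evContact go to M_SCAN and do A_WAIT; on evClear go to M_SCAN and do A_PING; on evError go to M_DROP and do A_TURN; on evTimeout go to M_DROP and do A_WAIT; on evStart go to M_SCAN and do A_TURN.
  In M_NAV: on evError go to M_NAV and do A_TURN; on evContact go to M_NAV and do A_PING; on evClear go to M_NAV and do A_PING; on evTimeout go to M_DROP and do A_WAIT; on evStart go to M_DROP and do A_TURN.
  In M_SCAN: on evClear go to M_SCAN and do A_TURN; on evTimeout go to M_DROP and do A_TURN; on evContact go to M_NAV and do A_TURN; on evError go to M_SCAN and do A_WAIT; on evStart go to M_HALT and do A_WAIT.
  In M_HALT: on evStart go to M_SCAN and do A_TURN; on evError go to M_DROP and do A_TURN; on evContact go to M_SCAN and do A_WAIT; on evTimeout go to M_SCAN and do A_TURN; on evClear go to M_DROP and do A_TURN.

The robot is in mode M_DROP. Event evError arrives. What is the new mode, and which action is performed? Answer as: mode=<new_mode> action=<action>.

mode=M_DROP action=A_TURN

current mode = M_DROP; filter table to that mode:
  (M_DROP, evContact) → (M_SCAN, A_WAIT)
  (M_DROP, evClear) → (M_SCAN, A_PING)
  (M_DROP, evError) → (M_DROP, A_TURN)  ← event matches
  (M_DROP, evTimeout) → (M_DROP, A_WAIT)
  (M_DROP, evStart) → (M_SCAN, A_TURN)
event = evError selects (M_DROP, A_TURN)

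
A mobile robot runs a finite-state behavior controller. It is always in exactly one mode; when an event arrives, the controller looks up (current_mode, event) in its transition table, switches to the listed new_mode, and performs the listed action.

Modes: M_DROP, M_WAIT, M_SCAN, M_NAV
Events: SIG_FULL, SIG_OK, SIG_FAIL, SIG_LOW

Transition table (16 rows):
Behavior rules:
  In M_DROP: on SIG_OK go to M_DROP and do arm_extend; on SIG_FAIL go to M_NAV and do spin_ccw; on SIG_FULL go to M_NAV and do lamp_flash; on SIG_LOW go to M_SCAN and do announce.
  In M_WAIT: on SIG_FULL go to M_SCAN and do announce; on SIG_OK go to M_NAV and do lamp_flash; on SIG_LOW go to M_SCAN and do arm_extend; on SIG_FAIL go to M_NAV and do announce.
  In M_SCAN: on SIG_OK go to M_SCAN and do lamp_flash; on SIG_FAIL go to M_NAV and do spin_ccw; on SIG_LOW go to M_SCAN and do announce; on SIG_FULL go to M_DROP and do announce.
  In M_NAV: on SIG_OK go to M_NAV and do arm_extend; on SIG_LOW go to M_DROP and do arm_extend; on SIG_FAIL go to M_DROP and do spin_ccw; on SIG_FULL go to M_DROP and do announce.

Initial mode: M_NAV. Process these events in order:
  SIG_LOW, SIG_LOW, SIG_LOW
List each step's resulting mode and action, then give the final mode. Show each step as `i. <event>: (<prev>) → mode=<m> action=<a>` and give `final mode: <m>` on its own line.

1. SIG_LOW: (M_NAV) → mode=M_DROP action=arm_extend
2. SIG_LOW: (M_DROP) → mode=M_SCAN action=announce
3. SIG_LOW: (M_SCAN) → mode=M_SCAN action=announce

final mode: M_SCAN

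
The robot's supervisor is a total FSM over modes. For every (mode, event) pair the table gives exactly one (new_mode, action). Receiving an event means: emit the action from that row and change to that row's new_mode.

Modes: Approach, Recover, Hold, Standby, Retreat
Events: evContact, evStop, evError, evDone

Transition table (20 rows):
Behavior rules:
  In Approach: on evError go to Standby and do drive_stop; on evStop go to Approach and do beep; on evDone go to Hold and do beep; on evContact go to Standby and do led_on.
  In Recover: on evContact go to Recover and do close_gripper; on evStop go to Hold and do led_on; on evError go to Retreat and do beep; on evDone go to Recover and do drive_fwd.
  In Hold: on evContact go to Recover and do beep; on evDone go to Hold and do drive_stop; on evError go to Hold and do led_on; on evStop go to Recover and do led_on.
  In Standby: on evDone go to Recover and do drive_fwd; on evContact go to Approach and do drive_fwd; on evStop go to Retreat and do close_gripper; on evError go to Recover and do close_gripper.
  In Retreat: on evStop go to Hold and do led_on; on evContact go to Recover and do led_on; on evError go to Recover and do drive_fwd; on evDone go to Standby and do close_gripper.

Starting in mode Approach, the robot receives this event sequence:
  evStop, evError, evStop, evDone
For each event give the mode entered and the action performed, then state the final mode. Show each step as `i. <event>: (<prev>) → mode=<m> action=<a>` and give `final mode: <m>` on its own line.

final mode: Standby

1. evStop: (Approach) → mode=Approach action=beep
2. evError: (Approach) → mode=Standby action=drive_stop
3. evStop: (Standby) → mode=Retreat action=close_gripper
4. evDone: (Retreat) → mode=Standby action=close_gripper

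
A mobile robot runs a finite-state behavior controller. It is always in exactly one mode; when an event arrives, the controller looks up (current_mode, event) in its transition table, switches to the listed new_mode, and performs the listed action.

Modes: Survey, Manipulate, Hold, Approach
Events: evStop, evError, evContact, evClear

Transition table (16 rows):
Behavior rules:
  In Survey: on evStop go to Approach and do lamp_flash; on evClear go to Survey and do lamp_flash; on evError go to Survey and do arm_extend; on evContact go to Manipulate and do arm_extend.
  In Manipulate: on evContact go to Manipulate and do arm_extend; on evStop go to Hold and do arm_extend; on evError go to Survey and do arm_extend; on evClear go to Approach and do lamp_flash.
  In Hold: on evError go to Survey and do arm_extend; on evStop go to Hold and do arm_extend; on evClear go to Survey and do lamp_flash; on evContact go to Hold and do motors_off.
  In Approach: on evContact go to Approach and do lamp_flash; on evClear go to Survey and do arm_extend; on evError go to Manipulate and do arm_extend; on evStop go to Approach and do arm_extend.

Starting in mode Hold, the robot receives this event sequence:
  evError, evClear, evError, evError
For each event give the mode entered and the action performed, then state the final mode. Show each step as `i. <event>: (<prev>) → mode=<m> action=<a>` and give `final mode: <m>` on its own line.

1. evError: (Hold) → mode=Survey action=arm_extend
2. evClear: (Survey) → mode=Survey action=lamp_flash
3. evError: (Survey) → mode=Survey action=arm_extend
4. evError: (Survey) → mode=Survey action=arm_extend

final mode: Survey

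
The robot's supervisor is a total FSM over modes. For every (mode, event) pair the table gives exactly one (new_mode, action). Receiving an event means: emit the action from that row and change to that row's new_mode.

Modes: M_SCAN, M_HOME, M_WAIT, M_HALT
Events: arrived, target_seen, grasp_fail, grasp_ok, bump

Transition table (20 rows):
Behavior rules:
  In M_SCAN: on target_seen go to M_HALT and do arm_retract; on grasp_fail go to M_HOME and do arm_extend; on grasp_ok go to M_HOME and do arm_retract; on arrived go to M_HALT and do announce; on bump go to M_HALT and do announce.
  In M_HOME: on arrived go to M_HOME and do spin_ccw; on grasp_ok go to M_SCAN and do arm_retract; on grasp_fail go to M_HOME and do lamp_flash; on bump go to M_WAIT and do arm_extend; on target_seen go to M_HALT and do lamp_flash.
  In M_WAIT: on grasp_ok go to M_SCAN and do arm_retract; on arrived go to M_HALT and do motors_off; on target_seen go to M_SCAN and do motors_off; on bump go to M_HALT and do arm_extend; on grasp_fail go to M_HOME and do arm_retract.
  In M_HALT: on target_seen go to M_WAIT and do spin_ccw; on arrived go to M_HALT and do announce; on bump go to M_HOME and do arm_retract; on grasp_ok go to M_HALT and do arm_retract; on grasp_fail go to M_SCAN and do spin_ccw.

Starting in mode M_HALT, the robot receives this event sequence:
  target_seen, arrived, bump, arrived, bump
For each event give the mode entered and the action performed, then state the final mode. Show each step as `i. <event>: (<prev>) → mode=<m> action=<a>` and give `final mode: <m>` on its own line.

1. target_seen: (M_HALT) → mode=M_WAIT action=spin_ccw
2. arrived: (M_WAIT) → mode=M_HALT action=motors_off
3. bump: (M_HALT) → mode=M_HOME action=arm_retract
4. arrived: (M_HOME) → mode=M_HOME action=spin_ccw
5. bump: (M_HOME) → mode=M_WAIT action=arm_extend

final mode: M_WAIT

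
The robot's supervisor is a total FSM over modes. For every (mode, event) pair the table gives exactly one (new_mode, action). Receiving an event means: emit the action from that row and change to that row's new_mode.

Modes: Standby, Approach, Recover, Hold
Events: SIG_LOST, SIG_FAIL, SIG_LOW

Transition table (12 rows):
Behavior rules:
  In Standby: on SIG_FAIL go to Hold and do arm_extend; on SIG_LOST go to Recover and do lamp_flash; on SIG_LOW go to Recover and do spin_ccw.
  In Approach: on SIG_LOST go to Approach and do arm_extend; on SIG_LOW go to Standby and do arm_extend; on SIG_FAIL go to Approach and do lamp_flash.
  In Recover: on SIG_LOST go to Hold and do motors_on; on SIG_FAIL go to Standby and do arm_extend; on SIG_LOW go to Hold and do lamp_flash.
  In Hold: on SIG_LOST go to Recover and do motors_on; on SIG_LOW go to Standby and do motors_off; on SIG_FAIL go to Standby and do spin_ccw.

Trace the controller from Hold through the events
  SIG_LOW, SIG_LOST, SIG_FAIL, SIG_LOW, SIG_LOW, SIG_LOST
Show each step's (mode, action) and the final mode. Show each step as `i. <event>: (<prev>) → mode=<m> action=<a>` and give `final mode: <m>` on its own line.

1. SIG_LOW: (Hold) → mode=Standby action=motors_off
2. SIG_LOST: (Standby) → mode=Recover action=lamp_flash
3. SIG_FAIL: (Recover) → mode=Standby action=arm_extend
4. SIG_LOW: (Standby) → mode=Recover action=spin_ccw
5. SIG_LOW: (Recover) → mode=Hold action=lamp_flash
6. SIG_LOST: (Hold) → mode=Recover action=motors_on

final mode: Recover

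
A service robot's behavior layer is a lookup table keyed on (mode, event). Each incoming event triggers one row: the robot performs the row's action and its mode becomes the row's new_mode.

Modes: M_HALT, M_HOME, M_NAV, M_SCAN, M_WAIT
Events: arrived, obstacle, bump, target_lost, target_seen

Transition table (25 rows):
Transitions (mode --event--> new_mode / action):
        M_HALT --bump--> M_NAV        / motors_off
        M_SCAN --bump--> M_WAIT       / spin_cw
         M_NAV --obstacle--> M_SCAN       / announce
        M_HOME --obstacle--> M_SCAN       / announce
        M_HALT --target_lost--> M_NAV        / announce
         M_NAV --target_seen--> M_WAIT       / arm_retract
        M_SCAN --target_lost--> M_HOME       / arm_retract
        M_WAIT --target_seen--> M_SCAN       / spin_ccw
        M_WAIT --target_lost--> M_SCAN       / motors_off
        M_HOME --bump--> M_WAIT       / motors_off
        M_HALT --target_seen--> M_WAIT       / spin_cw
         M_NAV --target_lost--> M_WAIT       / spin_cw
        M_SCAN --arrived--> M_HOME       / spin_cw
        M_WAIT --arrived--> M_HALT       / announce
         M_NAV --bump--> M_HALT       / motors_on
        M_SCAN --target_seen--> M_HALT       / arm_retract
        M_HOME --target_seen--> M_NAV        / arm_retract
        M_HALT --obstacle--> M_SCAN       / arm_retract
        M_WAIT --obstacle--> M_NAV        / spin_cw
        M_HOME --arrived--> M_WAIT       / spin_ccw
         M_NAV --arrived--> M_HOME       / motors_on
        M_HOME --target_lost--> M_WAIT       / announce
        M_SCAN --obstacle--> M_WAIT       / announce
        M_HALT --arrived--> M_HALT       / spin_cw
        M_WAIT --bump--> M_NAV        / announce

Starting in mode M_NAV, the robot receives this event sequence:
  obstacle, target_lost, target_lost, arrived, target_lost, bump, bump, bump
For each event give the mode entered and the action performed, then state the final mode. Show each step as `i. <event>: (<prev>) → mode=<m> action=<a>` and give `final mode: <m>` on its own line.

1. obstacle: (M_NAV) → mode=M_SCAN action=announce
2. target_lost: (M_SCAN) → mode=M_HOME action=arm_retract
3. target_lost: (M_HOME) → mode=M_WAIT action=announce
4. arrived: (M_WAIT) → mode=M_HALT action=announce
5. target_lost: (M_HALT) → mode=M_NAV action=announce
6. bump: (M_NAV) → mode=M_HALT action=motors_on
7. bump: (M_HALT) → mode=M_NAV action=motors_off
8. bump: (M_NAV) → mode=M_HALT action=motors_on

final mode: M_HALT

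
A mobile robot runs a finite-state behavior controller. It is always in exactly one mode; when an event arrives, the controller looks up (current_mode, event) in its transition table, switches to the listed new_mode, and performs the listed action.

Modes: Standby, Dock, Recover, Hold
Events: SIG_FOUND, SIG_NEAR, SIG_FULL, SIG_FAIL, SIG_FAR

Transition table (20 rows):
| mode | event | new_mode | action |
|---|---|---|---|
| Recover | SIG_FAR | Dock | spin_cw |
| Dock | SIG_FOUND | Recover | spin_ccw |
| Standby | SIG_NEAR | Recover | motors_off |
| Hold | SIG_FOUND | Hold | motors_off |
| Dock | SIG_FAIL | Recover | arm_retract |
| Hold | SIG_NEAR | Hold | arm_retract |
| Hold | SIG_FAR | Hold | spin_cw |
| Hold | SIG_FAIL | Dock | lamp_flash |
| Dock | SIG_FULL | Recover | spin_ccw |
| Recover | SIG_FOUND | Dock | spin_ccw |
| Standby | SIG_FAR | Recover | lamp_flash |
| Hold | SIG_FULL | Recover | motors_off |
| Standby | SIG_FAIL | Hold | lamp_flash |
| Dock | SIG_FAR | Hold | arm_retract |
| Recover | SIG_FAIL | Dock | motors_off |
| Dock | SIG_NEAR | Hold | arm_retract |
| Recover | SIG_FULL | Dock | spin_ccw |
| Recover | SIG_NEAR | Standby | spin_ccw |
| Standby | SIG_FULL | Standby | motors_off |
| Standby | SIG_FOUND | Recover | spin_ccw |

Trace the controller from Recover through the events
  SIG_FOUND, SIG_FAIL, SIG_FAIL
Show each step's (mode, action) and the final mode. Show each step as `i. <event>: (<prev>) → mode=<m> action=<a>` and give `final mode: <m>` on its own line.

final mode: Dock

1. SIG_FOUND: (Recover) → mode=Dock action=spin_ccw
2. SIG_FAIL: (Dock) → mode=Recover action=arm_retract
3. SIG_FAIL: (Recover) → mode=Dock action=motors_off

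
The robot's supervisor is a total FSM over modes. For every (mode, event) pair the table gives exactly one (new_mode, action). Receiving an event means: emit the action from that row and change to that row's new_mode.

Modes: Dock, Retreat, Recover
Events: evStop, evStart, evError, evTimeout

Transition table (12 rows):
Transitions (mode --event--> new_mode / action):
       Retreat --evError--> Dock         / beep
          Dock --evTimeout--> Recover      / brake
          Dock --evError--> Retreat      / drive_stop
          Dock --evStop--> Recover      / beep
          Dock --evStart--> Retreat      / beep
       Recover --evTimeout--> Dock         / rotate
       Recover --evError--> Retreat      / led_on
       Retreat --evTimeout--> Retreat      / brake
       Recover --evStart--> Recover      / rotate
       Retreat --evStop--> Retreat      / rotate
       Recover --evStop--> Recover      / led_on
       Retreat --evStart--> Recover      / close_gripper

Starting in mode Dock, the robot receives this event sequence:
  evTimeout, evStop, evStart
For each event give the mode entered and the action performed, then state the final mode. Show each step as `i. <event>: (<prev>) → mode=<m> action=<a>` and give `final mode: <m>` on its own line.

final mode: Recover

1. evTimeout: (Dock) → mode=Recover action=brake
2. evStop: (Recover) → mode=Recover action=led_on
3. evStart: (Recover) → mode=Recover action=rotate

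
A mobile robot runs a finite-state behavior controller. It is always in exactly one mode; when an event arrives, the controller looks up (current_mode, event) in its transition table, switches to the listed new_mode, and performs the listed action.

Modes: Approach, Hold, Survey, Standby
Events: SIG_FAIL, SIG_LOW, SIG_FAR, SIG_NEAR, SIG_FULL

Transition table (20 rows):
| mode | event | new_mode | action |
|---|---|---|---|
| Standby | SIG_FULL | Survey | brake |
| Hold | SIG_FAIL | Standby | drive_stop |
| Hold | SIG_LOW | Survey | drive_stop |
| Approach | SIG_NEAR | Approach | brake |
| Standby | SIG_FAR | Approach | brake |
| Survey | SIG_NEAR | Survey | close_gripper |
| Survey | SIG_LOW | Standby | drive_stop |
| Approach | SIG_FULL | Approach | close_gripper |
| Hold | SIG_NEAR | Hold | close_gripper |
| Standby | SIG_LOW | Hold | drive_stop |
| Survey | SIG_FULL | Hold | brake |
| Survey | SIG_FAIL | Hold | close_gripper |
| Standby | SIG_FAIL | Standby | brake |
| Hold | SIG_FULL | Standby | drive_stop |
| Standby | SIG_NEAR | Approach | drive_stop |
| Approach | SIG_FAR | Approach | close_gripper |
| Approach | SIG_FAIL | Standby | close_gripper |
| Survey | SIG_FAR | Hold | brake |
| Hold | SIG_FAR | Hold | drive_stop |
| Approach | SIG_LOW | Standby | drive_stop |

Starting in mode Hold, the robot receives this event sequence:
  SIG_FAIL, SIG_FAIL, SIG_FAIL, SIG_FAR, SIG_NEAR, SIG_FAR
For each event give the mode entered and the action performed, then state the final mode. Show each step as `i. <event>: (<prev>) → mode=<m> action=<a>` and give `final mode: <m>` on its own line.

final mode: Approach

1. SIG_FAIL: (Hold) → mode=Standby action=drive_stop
2. SIG_FAIL: (Standby) → mode=Standby action=brake
3. SIG_FAIL: (Standby) → mode=Standby action=brake
4. SIG_FAR: (Standby) → mode=Approach action=brake
5. SIG_NEAR: (Approach) → mode=Approach action=brake
6. SIG_FAR: (Approach) → mode=Approach action=close_gripper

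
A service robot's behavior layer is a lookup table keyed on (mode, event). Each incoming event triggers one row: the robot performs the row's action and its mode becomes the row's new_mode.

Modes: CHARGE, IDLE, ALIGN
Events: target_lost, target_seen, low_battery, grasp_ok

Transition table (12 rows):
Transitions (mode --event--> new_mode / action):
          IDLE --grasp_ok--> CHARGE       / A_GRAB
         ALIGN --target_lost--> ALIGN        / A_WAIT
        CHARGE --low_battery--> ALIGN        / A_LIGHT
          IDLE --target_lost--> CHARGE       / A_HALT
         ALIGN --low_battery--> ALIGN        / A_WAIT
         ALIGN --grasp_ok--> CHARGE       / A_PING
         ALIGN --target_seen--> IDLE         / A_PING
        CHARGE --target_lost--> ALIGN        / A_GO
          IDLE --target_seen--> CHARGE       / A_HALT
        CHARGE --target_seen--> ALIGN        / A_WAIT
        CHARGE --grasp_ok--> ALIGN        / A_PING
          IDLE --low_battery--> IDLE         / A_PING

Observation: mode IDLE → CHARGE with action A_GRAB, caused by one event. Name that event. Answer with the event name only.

try target_lost: (IDLE, target_lost) → (CHARGE, A_HALT)
try target_seen: (IDLE, target_seen) → (CHARGE, A_HALT)
try low_battery: (IDLE, low_battery) → (IDLE, A_PING)
try grasp_ok: (IDLE, grasp_ok) → (CHARGE, A_GRAB)  ← matches

grasp_ok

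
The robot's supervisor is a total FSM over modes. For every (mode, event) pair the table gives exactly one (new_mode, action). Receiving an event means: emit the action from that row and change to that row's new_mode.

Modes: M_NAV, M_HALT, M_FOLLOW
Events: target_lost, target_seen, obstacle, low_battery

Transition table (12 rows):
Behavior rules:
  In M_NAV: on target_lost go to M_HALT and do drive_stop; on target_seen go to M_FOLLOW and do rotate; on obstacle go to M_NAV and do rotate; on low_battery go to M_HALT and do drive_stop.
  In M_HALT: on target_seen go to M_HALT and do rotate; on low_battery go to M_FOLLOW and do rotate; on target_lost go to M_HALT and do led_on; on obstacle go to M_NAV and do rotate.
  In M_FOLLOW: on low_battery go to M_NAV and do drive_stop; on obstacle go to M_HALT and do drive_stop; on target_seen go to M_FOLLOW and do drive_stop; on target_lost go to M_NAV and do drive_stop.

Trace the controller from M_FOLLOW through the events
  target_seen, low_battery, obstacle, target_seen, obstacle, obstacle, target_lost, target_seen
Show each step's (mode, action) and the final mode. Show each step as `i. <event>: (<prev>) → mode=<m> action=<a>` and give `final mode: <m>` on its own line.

1. target_seen: (M_FOLLOW) → mode=M_FOLLOW action=drive_stop
2. low_battery: (M_FOLLOW) → mode=M_NAV action=drive_stop
3. obstacle: (M_NAV) → mode=M_NAV action=rotate
4. target_seen: (M_NAV) → mode=M_FOLLOW action=rotate
5. obstacle: (M_FOLLOW) → mode=M_HALT action=drive_stop
6. obstacle: (M_HALT) → mode=M_NAV action=rotate
7. target_lost: (M_NAV) → mode=M_HALT action=drive_stop
8. target_seen: (M_HALT) → mode=M_HALT action=rotate

final mode: M_HALT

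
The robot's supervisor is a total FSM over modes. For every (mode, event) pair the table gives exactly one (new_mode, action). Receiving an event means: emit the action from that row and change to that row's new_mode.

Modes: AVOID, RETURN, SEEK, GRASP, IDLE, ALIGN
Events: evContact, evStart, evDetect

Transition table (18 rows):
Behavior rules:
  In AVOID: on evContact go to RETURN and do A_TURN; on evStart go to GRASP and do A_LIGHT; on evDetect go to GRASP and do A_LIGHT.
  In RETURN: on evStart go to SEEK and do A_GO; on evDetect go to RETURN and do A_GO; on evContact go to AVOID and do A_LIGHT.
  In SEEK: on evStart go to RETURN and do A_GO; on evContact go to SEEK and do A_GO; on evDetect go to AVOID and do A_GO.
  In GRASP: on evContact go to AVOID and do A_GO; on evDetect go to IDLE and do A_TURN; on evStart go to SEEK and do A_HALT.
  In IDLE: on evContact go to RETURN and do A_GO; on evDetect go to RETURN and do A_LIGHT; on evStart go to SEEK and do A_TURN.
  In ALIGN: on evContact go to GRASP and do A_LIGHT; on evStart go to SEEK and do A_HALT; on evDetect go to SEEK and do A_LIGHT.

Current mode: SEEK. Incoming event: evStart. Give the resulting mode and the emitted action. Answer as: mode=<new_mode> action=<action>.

current mode = SEEK; filter table to that mode:
  (SEEK, evStart) → (RETURN, A_GO)  ← event matches
  (SEEK, evContact) → (SEEK, A_GO)
  (SEEK, evDetect) → (AVOID, A_GO)
event = evStart selects (RETURN, A_GO)

mode=RETURN action=A_GO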